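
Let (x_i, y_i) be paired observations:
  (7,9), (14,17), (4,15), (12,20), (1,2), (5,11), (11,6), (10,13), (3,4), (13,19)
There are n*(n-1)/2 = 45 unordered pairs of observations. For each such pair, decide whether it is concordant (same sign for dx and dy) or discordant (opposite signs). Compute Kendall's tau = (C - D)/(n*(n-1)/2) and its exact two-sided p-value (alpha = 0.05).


Step 1: Enumerate the 45 unordered pairs (i,j) with i<j and classify each by sign(x_j-x_i) * sign(y_j-y_i).
  (1,2):dx=+7,dy=+8->C; (1,3):dx=-3,dy=+6->D; (1,4):dx=+5,dy=+11->C; (1,5):dx=-6,dy=-7->C
  (1,6):dx=-2,dy=+2->D; (1,7):dx=+4,dy=-3->D; (1,8):dx=+3,dy=+4->C; (1,9):dx=-4,dy=-5->C
  (1,10):dx=+6,dy=+10->C; (2,3):dx=-10,dy=-2->C; (2,4):dx=-2,dy=+3->D; (2,5):dx=-13,dy=-15->C
  (2,6):dx=-9,dy=-6->C; (2,7):dx=-3,dy=-11->C; (2,8):dx=-4,dy=-4->C; (2,9):dx=-11,dy=-13->C
  (2,10):dx=-1,dy=+2->D; (3,4):dx=+8,dy=+5->C; (3,5):dx=-3,dy=-13->C; (3,6):dx=+1,dy=-4->D
  (3,7):dx=+7,dy=-9->D; (3,8):dx=+6,dy=-2->D; (3,9):dx=-1,dy=-11->C; (3,10):dx=+9,dy=+4->C
  (4,5):dx=-11,dy=-18->C; (4,6):dx=-7,dy=-9->C; (4,7):dx=-1,dy=-14->C; (4,8):dx=-2,dy=-7->C
  (4,9):dx=-9,dy=-16->C; (4,10):dx=+1,dy=-1->D; (5,6):dx=+4,dy=+9->C; (5,7):dx=+10,dy=+4->C
  (5,8):dx=+9,dy=+11->C; (5,9):dx=+2,dy=+2->C; (5,10):dx=+12,dy=+17->C; (6,7):dx=+6,dy=-5->D
  (6,8):dx=+5,dy=+2->C; (6,9):dx=-2,dy=-7->C; (6,10):dx=+8,dy=+8->C; (7,8):dx=-1,dy=+7->D
  (7,9):dx=-8,dy=-2->C; (7,10):dx=+2,dy=+13->C; (8,9):dx=-7,dy=-9->C; (8,10):dx=+3,dy=+6->C
  (9,10):dx=+10,dy=+15->C
Step 2: C = 34, D = 11, total pairs = 45.
Step 3: tau = (C - D)/(n(n-1)/2) = (34 - 11)/45 = 0.511111.
Step 4: Exact two-sided p-value (enumerate n! = 3628800 permutations of y under H0): p = 0.046623.
Step 5: alpha = 0.05. reject H0.

tau_b = 0.5111 (C=34, D=11), p = 0.046623, reject H0.


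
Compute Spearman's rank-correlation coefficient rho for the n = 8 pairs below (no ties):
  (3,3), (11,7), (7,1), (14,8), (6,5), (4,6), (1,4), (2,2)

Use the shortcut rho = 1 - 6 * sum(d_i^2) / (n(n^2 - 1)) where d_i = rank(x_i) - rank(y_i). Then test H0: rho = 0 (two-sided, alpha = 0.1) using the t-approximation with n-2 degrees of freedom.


Step 1: Rank x and y separately (midranks; no ties here).
rank(x): 3->3, 11->7, 7->6, 14->8, 6->5, 4->4, 1->1, 2->2
rank(y): 3->3, 7->7, 1->1, 8->8, 5->5, 6->6, 4->4, 2->2
Step 2: d_i = R_x(i) - R_y(i); compute d_i^2.
  (3-3)^2=0, (7-7)^2=0, (6-1)^2=25, (8-8)^2=0, (5-5)^2=0, (4-6)^2=4, (1-4)^2=9, (2-2)^2=0
sum(d^2) = 38.
Step 3: rho = 1 - 6*38 / (8*(8^2 - 1)) = 1 - 228/504 = 0.547619.
Step 4: Under H0, t = rho * sqrt((n-2)/(1-rho^2)) = 1.6031 ~ t(6).
Step 5: Two-sided p-value from the t-distribution with 6 df = 0.160026.
Step 6: alpha = 0.1. fail to reject H0.

rho = 0.5476, p = 0.160026, fail to reject H0 at alpha = 0.1.


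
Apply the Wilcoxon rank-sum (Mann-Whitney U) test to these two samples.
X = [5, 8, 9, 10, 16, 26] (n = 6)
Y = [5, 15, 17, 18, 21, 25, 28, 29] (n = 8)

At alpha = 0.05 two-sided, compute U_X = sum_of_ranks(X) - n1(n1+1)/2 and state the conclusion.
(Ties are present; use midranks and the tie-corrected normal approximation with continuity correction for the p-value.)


Step 1: Combine and sort all 14 observations; assign midranks.
sorted (value, group): (5,X), (5,Y), (8,X), (9,X), (10,X), (15,Y), (16,X), (17,Y), (18,Y), (21,Y), (25,Y), (26,X), (28,Y), (29,Y)
ranks: 5->1.5, 5->1.5, 8->3, 9->4, 10->5, 15->6, 16->7, 17->8, 18->9, 21->10, 25->11, 26->12, 28->13, 29->14
Step 2: Rank sum for X: R1 = 1.5 + 3 + 4 + 5 + 7 + 12 = 32.5.
Step 3: U_X = R1 - n1(n1+1)/2 = 32.5 - 6*7/2 = 32.5 - 21 = 11.5.
       U_Y = n1*n2 - U_X = 48 - 11.5 = 36.5.
Step 4: Ties are present, so use the tie-corrected normal approximation (with continuity correction) for the p-value.
Step 5: p-value = 0.120926; compare to alpha = 0.05. fail to reject H0.

U_X = 11.5, p = 0.120926, fail to reject H0 at alpha = 0.05.


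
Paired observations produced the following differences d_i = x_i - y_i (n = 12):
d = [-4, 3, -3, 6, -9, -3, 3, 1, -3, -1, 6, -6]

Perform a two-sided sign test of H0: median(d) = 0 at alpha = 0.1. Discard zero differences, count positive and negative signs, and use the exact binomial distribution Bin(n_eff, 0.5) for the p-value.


Step 1: Discard zero differences. Original n = 12; n_eff = number of nonzero differences = 12.
Nonzero differences (with sign): -4, +3, -3, +6, -9, -3, +3, +1, -3, -1, +6, -6
Step 2: Count signs: positive = 5, negative = 7.
Step 3: Under H0: P(positive) = 0.5, so the number of positives S ~ Bin(12, 0.5).
Step 4: Two-sided exact p-value = sum of Bin(12,0.5) probabilities at or below the observed probability = 0.774414.
Step 5: alpha = 0.1. fail to reject H0.

n_eff = 12, pos = 5, neg = 7, p = 0.774414, fail to reject H0.


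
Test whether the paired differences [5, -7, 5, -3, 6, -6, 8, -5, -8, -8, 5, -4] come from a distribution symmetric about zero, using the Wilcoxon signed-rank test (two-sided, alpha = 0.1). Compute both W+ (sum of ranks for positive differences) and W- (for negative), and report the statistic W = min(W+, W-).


Step 1: Drop any zero differences (none here) and take |d_i|.
|d| = [5, 7, 5, 3, 6, 6, 8, 5, 8, 8, 5, 4]
Step 2: Midrank |d_i| (ties get averaged ranks).
ranks: |5|->4.5, |7|->9, |5|->4.5, |3|->1, |6|->7.5, |6|->7.5, |8|->11, |5|->4.5, |8|->11, |8|->11, |5|->4.5, |4|->2
Step 3: Attach original signs; sum ranks with positive sign and with negative sign.
W+ = 4.5 + 4.5 + 7.5 + 11 + 4.5 = 32
W- = 9 + 1 + 7.5 + 4.5 + 11 + 11 + 2 = 46
(Check: W+ + W- = 78 should equal n(n+1)/2 = 78.)
Step 4: Test statistic W = min(W+, W-) = 32.
Step 5: Ties in |d|, so use the tie-corrected normal approximation.
        E[W] = n(n+1)/4 = 12*13/4 = 39.
        Tie groups: |d|=5 (t=4), |d|=6 (t=2), |d|=8 (t=3); sum(t^3 - t) = 90.
        Var[W] = n(n+1)(2n+1)/24 - sum(t^3-t)/48 = 3900/24 - 90/48 = 160.625.
        z = (W - E[W]) / sqrt(Var[W]) = (32 - 39) / 12.6738 = -0.5523.
        Two-sided p = 2*Phi(z) = 0.580729.
Step 6: alpha = 0.1. fail to reject H0.

W+ = 32, W- = 46, W = min = 32, p = 0.580729, fail to reject H0.


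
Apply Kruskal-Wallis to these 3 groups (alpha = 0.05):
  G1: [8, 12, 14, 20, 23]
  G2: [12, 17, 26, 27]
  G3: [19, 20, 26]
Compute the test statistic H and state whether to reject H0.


Step 1: Combine all N = 12 observations and assign midranks.
sorted (value, group, rank): (8,G1,1), (12,G1,2.5), (12,G2,2.5), (14,G1,4), (17,G2,5), (19,G3,6), (20,G1,7.5), (20,G3,7.5), (23,G1,9), (26,G2,10.5), (26,G3,10.5), (27,G2,12)
Step 2: Sum ranks within each group.
R_1 = 24 (n_1 = 5)
R_2 = 30 (n_2 = 4)
R_3 = 24 (n_3 = 3)
Step 3: H = 12/(N(N+1)) * sum(R_i^2/n_i) - 3(N+1)
     = 12/(12*13) * (24^2/5 + 30^2/4 + 24^2/3) - 3*13
     = 0.076923 * 532.2 - 39
     = 1.938462.
Step 4: Ties present; correction factor C = 1 - 18/(12^3 - 12) = 0.989510. Corrected H = 1.938462 / 0.989510 = 1.959011.
Step 5: Under H0, H ~ chi^2(2); p-value = 0.375497.
Step 6: alpha = 0.05. fail to reject H0.

H = 1.9590, df = 2, p = 0.375497, fail to reject H0.


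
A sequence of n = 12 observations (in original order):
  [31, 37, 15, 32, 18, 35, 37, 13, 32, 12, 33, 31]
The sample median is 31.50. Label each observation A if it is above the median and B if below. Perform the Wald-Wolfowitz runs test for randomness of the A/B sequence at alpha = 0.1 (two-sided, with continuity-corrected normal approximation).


Step 1: Compute median = 31.50; label A = above, B = below.
Labels in order: BABABAABABAB  (n_A = 6, n_B = 6)
Step 2: Count runs R = 11.
Step 3: Under H0 (random ordering), E[R] = 2*n_A*n_B/(n_A+n_B) + 1 = 2*6*6/12 + 1 = 7.0000.
        Var[R] = 2*n_A*n_B*(2*n_A*n_B - n_A - n_B) / ((n_A+n_B)^2 * (n_A+n_B-1)) = 4320/1584 = 2.7273.
        SD[R] = 1.6514.
Step 4: Continuity-corrected z = (R - 0.5 - E[R]) / SD[R] = (11 - 0.5 - 7.0000) / 1.6514 = 2.1194.
Step 5: Two-sided p-value via normal approximation = 2*(1 - Phi(|z|)) = 0.034060.
Step 6: alpha = 0.1. reject H0.

R = 11, z = 2.1194, p = 0.034060, reject H0.


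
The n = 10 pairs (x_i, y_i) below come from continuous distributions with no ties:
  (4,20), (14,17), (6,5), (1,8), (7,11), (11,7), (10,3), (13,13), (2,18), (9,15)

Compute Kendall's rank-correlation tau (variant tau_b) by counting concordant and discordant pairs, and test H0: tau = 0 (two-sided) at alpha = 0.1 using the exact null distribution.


Step 1: Enumerate the 45 unordered pairs (i,j) with i<j and classify each by sign(x_j-x_i) * sign(y_j-y_i).
  (1,2):dx=+10,dy=-3->D; (1,3):dx=+2,dy=-15->D; (1,4):dx=-3,dy=-12->C; (1,5):dx=+3,dy=-9->D
  (1,6):dx=+7,dy=-13->D; (1,7):dx=+6,dy=-17->D; (1,8):dx=+9,dy=-7->D; (1,9):dx=-2,dy=-2->C
  (1,10):dx=+5,dy=-5->D; (2,3):dx=-8,dy=-12->C; (2,4):dx=-13,dy=-9->C; (2,5):dx=-7,dy=-6->C
  (2,6):dx=-3,dy=-10->C; (2,7):dx=-4,dy=-14->C; (2,8):dx=-1,dy=-4->C; (2,9):dx=-12,dy=+1->D
  (2,10):dx=-5,dy=-2->C; (3,4):dx=-5,dy=+3->D; (3,5):dx=+1,dy=+6->C; (3,6):dx=+5,dy=+2->C
  (3,7):dx=+4,dy=-2->D; (3,8):dx=+7,dy=+8->C; (3,9):dx=-4,dy=+13->D; (3,10):dx=+3,dy=+10->C
  (4,5):dx=+6,dy=+3->C; (4,6):dx=+10,dy=-1->D; (4,7):dx=+9,dy=-5->D; (4,8):dx=+12,dy=+5->C
  (4,9):dx=+1,dy=+10->C; (4,10):dx=+8,dy=+7->C; (5,6):dx=+4,dy=-4->D; (5,7):dx=+3,dy=-8->D
  (5,8):dx=+6,dy=+2->C; (5,9):dx=-5,dy=+7->D; (5,10):dx=+2,dy=+4->C; (6,7):dx=-1,dy=-4->C
  (6,8):dx=+2,dy=+6->C; (6,9):dx=-9,dy=+11->D; (6,10):dx=-2,dy=+8->D; (7,8):dx=+3,dy=+10->C
  (7,9):dx=-8,dy=+15->D; (7,10):dx=-1,dy=+12->D; (8,9):dx=-11,dy=+5->D; (8,10):dx=-4,dy=+2->D
  (9,10):dx=+7,dy=-3->D
Step 2: C = 22, D = 23, total pairs = 45.
Step 3: tau = (C - D)/(n(n-1)/2) = (22 - 23)/45 = -0.022222.
Step 4: Exact two-sided p-value (enumerate n! = 3628800 permutations of y under H0): p = 1.000000.
Step 5: alpha = 0.1. fail to reject H0.

tau_b = -0.0222 (C=22, D=23), p = 1.000000, fail to reject H0.


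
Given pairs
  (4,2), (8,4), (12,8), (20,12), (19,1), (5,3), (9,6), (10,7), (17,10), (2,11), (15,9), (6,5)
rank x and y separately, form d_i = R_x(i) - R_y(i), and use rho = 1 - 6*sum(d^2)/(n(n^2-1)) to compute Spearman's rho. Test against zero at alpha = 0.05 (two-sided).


Step 1: Rank x and y separately (midranks; no ties here).
rank(x): 4->2, 8->5, 12->8, 20->12, 19->11, 5->3, 9->6, 10->7, 17->10, 2->1, 15->9, 6->4
rank(y): 2->2, 4->4, 8->8, 12->12, 1->1, 3->3, 6->6, 7->7, 10->10, 11->11, 9->9, 5->5
Step 2: d_i = R_x(i) - R_y(i); compute d_i^2.
  (2-2)^2=0, (5-4)^2=1, (8-8)^2=0, (12-12)^2=0, (11-1)^2=100, (3-3)^2=0, (6-6)^2=0, (7-7)^2=0, (10-10)^2=0, (1-11)^2=100, (9-9)^2=0, (4-5)^2=1
sum(d^2) = 202.
Step 3: rho = 1 - 6*202 / (12*(12^2 - 1)) = 1 - 1212/1716 = 0.293706.
Step 4: Under H0, t = rho * sqrt((n-2)/(1-rho^2)) = 0.9716 ~ t(10).
Step 5: Two-sided p-value from the t-distribution with 10 df = 0.354148.
Step 6: alpha = 0.05. fail to reject H0.

rho = 0.2937, p = 0.354148, fail to reject H0 at alpha = 0.05.


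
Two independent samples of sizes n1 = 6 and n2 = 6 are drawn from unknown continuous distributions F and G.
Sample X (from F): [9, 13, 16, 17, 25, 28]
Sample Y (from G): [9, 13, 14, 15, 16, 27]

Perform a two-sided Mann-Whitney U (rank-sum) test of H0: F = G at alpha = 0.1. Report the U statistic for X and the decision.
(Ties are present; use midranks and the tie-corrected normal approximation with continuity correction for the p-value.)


Step 1: Combine and sort all 12 observations; assign midranks.
sorted (value, group): (9,X), (9,Y), (13,X), (13,Y), (14,Y), (15,Y), (16,X), (16,Y), (17,X), (25,X), (27,Y), (28,X)
ranks: 9->1.5, 9->1.5, 13->3.5, 13->3.5, 14->5, 15->6, 16->7.5, 16->7.5, 17->9, 25->10, 27->11, 28->12
Step 2: Rank sum for X: R1 = 1.5 + 3.5 + 7.5 + 9 + 10 + 12 = 43.5.
Step 3: U_X = R1 - n1(n1+1)/2 = 43.5 - 6*7/2 = 43.5 - 21 = 22.5.
       U_Y = n1*n2 - U_X = 36 - 22.5 = 13.5.
Step 4: Ties are present, so use the tie-corrected normal approximation (with continuity correction) for the p-value.
Step 5: p-value = 0.519641; compare to alpha = 0.1. fail to reject H0.

U_X = 22.5, p = 0.519641, fail to reject H0 at alpha = 0.1.


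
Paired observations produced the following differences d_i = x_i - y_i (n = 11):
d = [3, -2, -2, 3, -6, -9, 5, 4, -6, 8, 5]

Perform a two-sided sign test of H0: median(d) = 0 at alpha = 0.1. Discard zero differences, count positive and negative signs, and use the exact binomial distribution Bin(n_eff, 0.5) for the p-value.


Step 1: Discard zero differences. Original n = 11; n_eff = number of nonzero differences = 11.
Nonzero differences (with sign): +3, -2, -2, +3, -6, -9, +5, +4, -6, +8, +5
Step 2: Count signs: positive = 6, negative = 5.
Step 3: Under H0: P(positive) = 0.5, so the number of positives S ~ Bin(11, 0.5).
Step 4: Two-sided exact p-value = sum of Bin(11,0.5) probabilities at or below the observed probability = 1.000000.
Step 5: alpha = 0.1. fail to reject H0.

n_eff = 11, pos = 6, neg = 5, p = 1.000000, fail to reject H0.


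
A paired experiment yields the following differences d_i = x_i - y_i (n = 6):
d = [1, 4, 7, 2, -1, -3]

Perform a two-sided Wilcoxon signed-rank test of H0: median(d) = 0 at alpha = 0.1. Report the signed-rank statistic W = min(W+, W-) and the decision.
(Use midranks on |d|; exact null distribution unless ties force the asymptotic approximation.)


Step 1: Drop any zero differences (none here) and take |d_i|.
|d| = [1, 4, 7, 2, 1, 3]
Step 2: Midrank |d_i| (ties get averaged ranks).
ranks: |1|->1.5, |4|->5, |7|->6, |2|->3, |1|->1.5, |3|->4
Step 3: Attach original signs; sum ranks with positive sign and with negative sign.
W+ = 1.5 + 5 + 6 + 3 = 15.5
W- = 1.5 + 4 = 5.5
(Check: W+ + W- = 21 should equal n(n+1)/2 = 21.)
Step 4: Test statistic W = min(W+, W-) = 5.5.
Step 5: Ties in |d|, so use the tie-corrected normal approximation.
        E[W] = n(n+1)/4 = 6*7/4 = 10.5.
        Tie groups: |d|=1 (t=2); sum(t^3 - t) = 6.
        Var[W] = n(n+1)(2n+1)/24 - sum(t^3-t)/48 = 546/24 - 6/48 = 22.625.
        z = (W - E[W]) / sqrt(Var[W]) = (5.5 - 10.5) / 4.7566 = -1.0512.
        Two-sided p = 2*Phi(z) = 0.293177.
Step 6: alpha = 0.1. fail to reject H0.

W+ = 15.5, W- = 5.5, W = min = 5.5, p = 0.293177, fail to reject H0.


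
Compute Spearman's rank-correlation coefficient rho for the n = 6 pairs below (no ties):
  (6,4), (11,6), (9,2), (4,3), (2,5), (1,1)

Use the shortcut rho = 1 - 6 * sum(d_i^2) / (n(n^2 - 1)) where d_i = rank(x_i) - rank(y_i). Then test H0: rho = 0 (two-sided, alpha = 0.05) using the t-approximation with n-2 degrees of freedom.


Step 1: Rank x and y separately (midranks; no ties here).
rank(x): 6->4, 11->6, 9->5, 4->3, 2->2, 1->1
rank(y): 4->4, 6->6, 2->2, 3->3, 5->5, 1->1
Step 2: d_i = R_x(i) - R_y(i); compute d_i^2.
  (4-4)^2=0, (6-6)^2=0, (5-2)^2=9, (3-3)^2=0, (2-5)^2=9, (1-1)^2=0
sum(d^2) = 18.
Step 3: rho = 1 - 6*18 / (6*(6^2 - 1)) = 1 - 108/210 = 0.485714.
Step 4: Under H0, t = rho * sqrt((n-2)/(1-rho^2)) = 1.1113 ~ t(4).
Step 5: Two-sided p-value from the t-distribution with 4 df = 0.328723.
Step 6: alpha = 0.05. fail to reject H0.

rho = 0.4857, p = 0.328723, fail to reject H0 at alpha = 0.05.


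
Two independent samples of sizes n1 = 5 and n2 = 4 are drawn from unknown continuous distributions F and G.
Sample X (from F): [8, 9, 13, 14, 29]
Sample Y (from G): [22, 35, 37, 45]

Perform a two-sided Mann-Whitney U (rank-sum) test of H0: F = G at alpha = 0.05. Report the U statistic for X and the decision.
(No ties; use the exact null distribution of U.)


Step 1: Combine and sort all 9 observations; assign midranks.
sorted (value, group): (8,X), (9,X), (13,X), (14,X), (22,Y), (29,X), (35,Y), (37,Y), (45,Y)
ranks: 8->1, 9->2, 13->3, 14->4, 22->5, 29->6, 35->7, 37->8, 45->9
Step 2: Rank sum for X: R1 = 1 + 2 + 3 + 4 + 6 = 16.
Step 3: U_X = R1 - n1(n1+1)/2 = 16 - 5*6/2 = 16 - 15 = 1.
       U_Y = n1*n2 - U_X = 20 - 1 = 19.
Step 4: No ties, so the exact null distribution of U (based on enumerating the C(9,5) = 126 equally likely rank assignments) gives the two-sided p-value.
Step 5: p-value = 0.031746; compare to alpha = 0.05. reject H0.

U_X = 1, p = 0.031746, reject H0 at alpha = 0.05.


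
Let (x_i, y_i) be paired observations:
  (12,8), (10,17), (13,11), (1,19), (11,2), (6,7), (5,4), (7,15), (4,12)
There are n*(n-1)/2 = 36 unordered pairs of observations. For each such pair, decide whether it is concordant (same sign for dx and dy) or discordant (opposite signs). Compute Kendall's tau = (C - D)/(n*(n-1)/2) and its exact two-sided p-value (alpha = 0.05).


Step 1: Enumerate the 36 unordered pairs (i,j) with i<j and classify each by sign(x_j-x_i) * sign(y_j-y_i).
  (1,2):dx=-2,dy=+9->D; (1,3):dx=+1,dy=+3->C; (1,4):dx=-11,dy=+11->D; (1,5):dx=-1,dy=-6->C
  (1,6):dx=-6,dy=-1->C; (1,7):dx=-7,dy=-4->C; (1,8):dx=-5,dy=+7->D; (1,9):dx=-8,dy=+4->D
  (2,3):dx=+3,dy=-6->D; (2,4):dx=-9,dy=+2->D; (2,5):dx=+1,dy=-15->D; (2,6):dx=-4,dy=-10->C
  (2,7):dx=-5,dy=-13->C; (2,8):dx=-3,dy=-2->C; (2,9):dx=-6,dy=-5->C; (3,4):dx=-12,dy=+8->D
  (3,5):dx=-2,dy=-9->C; (3,6):dx=-7,dy=-4->C; (3,7):dx=-8,dy=-7->C; (3,8):dx=-6,dy=+4->D
  (3,9):dx=-9,dy=+1->D; (4,5):dx=+10,dy=-17->D; (4,6):dx=+5,dy=-12->D; (4,7):dx=+4,dy=-15->D
  (4,8):dx=+6,dy=-4->D; (4,9):dx=+3,dy=-7->D; (5,6):dx=-5,dy=+5->D; (5,7):dx=-6,dy=+2->D
  (5,8):dx=-4,dy=+13->D; (5,9):dx=-7,dy=+10->D; (6,7):dx=-1,dy=-3->C; (6,8):dx=+1,dy=+8->C
  (6,9):dx=-2,dy=+5->D; (7,8):dx=+2,dy=+11->C; (7,9):dx=-1,dy=+8->D; (8,9):dx=-3,dy=-3->C
Step 2: C = 15, D = 21, total pairs = 36.
Step 3: tau = (C - D)/(n(n-1)/2) = (15 - 21)/36 = -0.166667.
Step 4: Exact two-sided p-value (enumerate n! = 362880 permutations of y under H0): p = 0.612202.
Step 5: alpha = 0.05. fail to reject H0.

tau_b = -0.1667 (C=15, D=21), p = 0.612202, fail to reject H0.


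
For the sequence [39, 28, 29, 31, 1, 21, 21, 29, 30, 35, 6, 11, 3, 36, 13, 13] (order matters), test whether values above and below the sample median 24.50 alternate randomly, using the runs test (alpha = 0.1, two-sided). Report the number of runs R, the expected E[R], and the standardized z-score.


Step 1: Compute median = 24.50; label A = above, B = below.
Labels in order: AAAABBBAAABBBABB  (n_A = 8, n_B = 8)
Step 2: Count runs R = 6.
Step 3: Under H0 (random ordering), E[R] = 2*n_A*n_B/(n_A+n_B) + 1 = 2*8*8/16 + 1 = 9.0000.
        Var[R] = 2*n_A*n_B*(2*n_A*n_B - n_A - n_B) / ((n_A+n_B)^2 * (n_A+n_B-1)) = 14336/3840 = 3.7333.
        SD[R] = 1.9322.
Step 4: Continuity-corrected z = (R + 0.5 - E[R]) / SD[R] = (6 + 0.5 - 9.0000) / 1.9322 = -1.2939.
Step 5: Two-sided p-value via normal approximation = 2*(1 - Phi(|z|)) = 0.195709.
Step 6: alpha = 0.1. fail to reject H0.

R = 6, z = -1.2939, p = 0.195709, fail to reject H0.


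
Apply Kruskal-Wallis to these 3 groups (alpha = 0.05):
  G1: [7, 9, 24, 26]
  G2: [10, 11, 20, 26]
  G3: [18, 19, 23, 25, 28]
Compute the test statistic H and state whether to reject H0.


Step 1: Combine all N = 13 observations and assign midranks.
sorted (value, group, rank): (7,G1,1), (9,G1,2), (10,G2,3), (11,G2,4), (18,G3,5), (19,G3,6), (20,G2,7), (23,G3,8), (24,G1,9), (25,G3,10), (26,G1,11.5), (26,G2,11.5), (28,G3,13)
Step 2: Sum ranks within each group.
R_1 = 23.5 (n_1 = 4)
R_2 = 25.5 (n_2 = 4)
R_3 = 42 (n_3 = 5)
Step 3: H = 12/(N(N+1)) * sum(R_i^2/n_i) - 3(N+1)
     = 12/(13*14) * (23.5^2/4 + 25.5^2/4 + 42^2/5) - 3*14
     = 0.065934 * 653.425 - 42
     = 1.082967.
Step 4: Ties present; correction factor C = 1 - 6/(13^3 - 13) = 0.997253. Corrected H = 1.082967 / 0.997253 = 1.085950.
Step 5: Under H0, H ~ chi^2(2); p-value = 0.581017.
Step 6: alpha = 0.05. fail to reject H0.

H = 1.0860, df = 2, p = 0.581017, fail to reject H0.


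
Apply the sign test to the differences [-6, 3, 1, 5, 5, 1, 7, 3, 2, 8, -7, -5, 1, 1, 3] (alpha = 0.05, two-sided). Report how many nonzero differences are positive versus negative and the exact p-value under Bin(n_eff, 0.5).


Step 1: Discard zero differences. Original n = 15; n_eff = number of nonzero differences = 15.
Nonzero differences (with sign): -6, +3, +1, +5, +5, +1, +7, +3, +2, +8, -7, -5, +1, +1, +3
Step 2: Count signs: positive = 12, negative = 3.
Step 3: Under H0: P(positive) = 0.5, so the number of positives S ~ Bin(15, 0.5).
Step 4: Two-sided exact p-value = sum of Bin(15,0.5) probabilities at or below the observed probability = 0.035156.
Step 5: alpha = 0.05. reject H0.

n_eff = 15, pos = 12, neg = 3, p = 0.035156, reject H0.


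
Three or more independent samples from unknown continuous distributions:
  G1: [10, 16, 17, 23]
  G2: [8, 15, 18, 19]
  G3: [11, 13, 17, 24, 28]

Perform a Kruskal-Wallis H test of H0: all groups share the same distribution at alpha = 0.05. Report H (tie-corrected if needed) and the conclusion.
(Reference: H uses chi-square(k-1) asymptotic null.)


Step 1: Combine all N = 13 observations and assign midranks.
sorted (value, group, rank): (8,G2,1), (10,G1,2), (11,G3,3), (13,G3,4), (15,G2,5), (16,G1,6), (17,G1,7.5), (17,G3,7.5), (18,G2,9), (19,G2,10), (23,G1,11), (24,G3,12), (28,G3,13)
Step 2: Sum ranks within each group.
R_1 = 26.5 (n_1 = 4)
R_2 = 25 (n_2 = 4)
R_3 = 39.5 (n_3 = 5)
Step 3: H = 12/(N(N+1)) * sum(R_i^2/n_i) - 3(N+1)
     = 12/(13*14) * (26.5^2/4 + 25^2/4 + 39.5^2/5) - 3*14
     = 0.065934 * 643.862 - 42
     = 0.452473.
Step 4: Ties present; correction factor C = 1 - 6/(13^3 - 13) = 0.997253. Corrected H = 0.452473 / 0.997253 = 0.453719.
Step 5: Under H0, H ~ chi^2(2); p-value = 0.797033.
Step 6: alpha = 0.05. fail to reject H0.

H = 0.4537, df = 2, p = 0.797033, fail to reject H0.


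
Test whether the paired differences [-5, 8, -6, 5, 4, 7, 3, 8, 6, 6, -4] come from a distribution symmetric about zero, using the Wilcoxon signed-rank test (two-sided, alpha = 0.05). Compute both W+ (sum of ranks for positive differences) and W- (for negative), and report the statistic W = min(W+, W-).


Step 1: Drop any zero differences (none here) and take |d_i|.
|d| = [5, 8, 6, 5, 4, 7, 3, 8, 6, 6, 4]
Step 2: Midrank |d_i| (ties get averaged ranks).
ranks: |5|->4.5, |8|->10.5, |6|->7, |5|->4.5, |4|->2.5, |7|->9, |3|->1, |8|->10.5, |6|->7, |6|->7, |4|->2.5
Step 3: Attach original signs; sum ranks with positive sign and with negative sign.
W+ = 10.5 + 4.5 + 2.5 + 9 + 1 + 10.5 + 7 + 7 = 52
W- = 4.5 + 7 + 2.5 = 14
(Check: W+ + W- = 66 should equal n(n+1)/2 = 66.)
Step 4: Test statistic W = min(W+, W-) = 14.
Step 5: Ties in |d|, so use the tie-corrected normal approximation.
        E[W] = n(n+1)/4 = 11*12/4 = 33.
        Tie groups: |d|=4 (t=2), |d|=5 (t=2), |d|=6 (t=3), |d|=8 (t=2); sum(t^3 - t) = 42.
        Var[W] = n(n+1)(2n+1)/24 - sum(t^3-t)/48 = 3036/24 - 42/48 = 125.625.
        z = (W - E[W]) / sqrt(Var[W]) = (14 - 33) / 11.2083 = -1.6952.
        Two-sided p = 2*Phi(z) = 0.090041.
Step 6: alpha = 0.05. fail to reject H0.

W+ = 52, W- = 14, W = min = 14, p = 0.090041, fail to reject H0.


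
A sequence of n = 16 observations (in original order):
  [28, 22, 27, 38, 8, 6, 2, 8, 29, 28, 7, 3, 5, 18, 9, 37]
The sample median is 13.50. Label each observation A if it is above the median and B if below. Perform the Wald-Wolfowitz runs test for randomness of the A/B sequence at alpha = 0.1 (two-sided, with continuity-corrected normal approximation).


Step 1: Compute median = 13.50; label A = above, B = below.
Labels in order: AAAABBBBAABBBABA  (n_A = 8, n_B = 8)
Step 2: Count runs R = 7.
Step 3: Under H0 (random ordering), E[R] = 2*n_A*n_B/(n_A+n_B) + 1 = 2*8*8/16 + 1 = 9.0000.
        Var[R] = 2*n_A*n_B*(2*n_A*n_B - n_A - n_B) / ((n_A+n_B)^2 * (n_A+n_B-1)) = 14336/3840 = 3.7333.
        SD[R] = 1.9322.
Step 4: Continuity-corrected z = (R + 0.5 - E[R]) / SD[R] = (7 + 0.5 - 9.0000) / 1.9322 = -0.7763.
Step 5: Two-sided p-value via normal approximation = 2*(1 - Phi(|z|)) = 0.437558.
Step 6: alpha = 0.1. fail to reject H0.

R = 7, z = -0.7763, p = 0.437558, fail to reject H0.


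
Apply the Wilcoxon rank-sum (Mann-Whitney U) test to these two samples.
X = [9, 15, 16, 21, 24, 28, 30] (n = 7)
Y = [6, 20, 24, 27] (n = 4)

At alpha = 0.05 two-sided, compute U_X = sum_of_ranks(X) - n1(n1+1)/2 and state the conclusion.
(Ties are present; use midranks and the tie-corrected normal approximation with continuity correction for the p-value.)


Step 1: Combine and sort all 11 observations; assign midranks.
sorted (value, group): (6,Y), (9,X), (15,X), (16,X), (20,Y), (21,X), (24,X), (24,Y), (27,Y), (28,X), (30,X)
ranks: 6->1, 9->2, 15->3, 16->4, 20->5, 21->6, 24->7.5, 24->7.5, 27->9, 28->10, 30->11
Step 2: Rank sum for X: R1 = 2 + 3 + 4 + 6 + 7.5 + 10 + 11 = 43.5.
Step 3: U_X = R1 - n1(n1+1)/2 = 43.5 - 7*8/2 = 43.5 - 28 = 15.5.
       U_Y = n1*n2 - U_X = 28 - 15.5 = 12.5.
Step 4: Ties are present, so use the tie-corrected normal approximation (with continuity correction) for the p-value.
Step 5: p-value = 0.849769; compare to alpha = 0.05. fail to reject H0.

U_X = 15.5, p = 0.849769, fail to reject H0 at alpha = 0.05.


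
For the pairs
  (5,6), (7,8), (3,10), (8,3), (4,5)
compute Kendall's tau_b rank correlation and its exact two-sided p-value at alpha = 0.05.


Step 1: Enumerate the 10 unordered pairs (i,j) with i<j and classify each by sign(x_j-x_i) * sign(y_j-y_i).
  (1,2):dx=+2,dy=+2->C; (1,3):dx=-2,dy=+4->D; (1,4):dx=+3,dy=-3->D; (1,5):dx=-1,dy=-1->C
  (2,3):dx=-4,dy=+2->D; (2,4):dx=+1,dy=-5->D; (2,5):dx=-3,dy=-3->C; (3,4):dx=+5,dy=-7->D
  (3,5):dx=+1,dy=-5->D; (4,5):dx=-4,dy=+2->D
Step 2: C = 3, D = 7, total pairs = 10.
Step 3: tau = (C - D)/(n(n-1)/2) = (3 - 7)/10 = -0.400000.
Step 4: Exact two-sided p-value (enumerate n! = 120 permutations of y under H0): p = 0.483333.
Step 5: alpha = 0.05. fail to reject H0.

tau_b = -0.4000 (C=3, D=7), p = 0.483333, fail to reject H0.


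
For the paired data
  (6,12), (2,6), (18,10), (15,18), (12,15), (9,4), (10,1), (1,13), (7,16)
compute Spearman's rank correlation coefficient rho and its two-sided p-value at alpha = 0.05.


Step 1: Rank x and y separately (midranks; no ties here).
rank(x): 6->3, 2->2, 18->9, 15->8, 12->7, 9->5, 10->6, 1->1, 7->4
rank(y): 12->5, 6->3, 10->4, 18->9, 15->7, 4->2, 1->1, 13->6, 16->8
Step 2: d_i = R_x(i) - R_y(i); compute d_i^2.
  (3-5)^2=4, (2-3)^2=1, (9-4)^2=25, (8-9)^2=1, (7-7)^2=0, (5-2)^2=9, (6-1)^2=25, (1-6)^2=25, (4-8)^2=16
sum(d^2) = 106.
Step 3: rho = 1 - 6*106 / (9*(9^2 - 1)) = 1 - 636/720 = 0.116667.
Step 4: Under H0, t = rho * sqrt((n-2)/(1-rho^2)) = 0.3108 ~ t(7).
Step 5: Two-sided p-value from the t-distribution with 7 df = 0.765008.
Step 6: alpha = 0.05. fail to reject H0.

rho = 0.1167, p = 0.765008, fail to reject H0 at alpha = 0.05.


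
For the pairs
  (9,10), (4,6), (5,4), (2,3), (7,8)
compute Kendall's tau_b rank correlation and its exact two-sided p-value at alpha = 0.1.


Step 1: Enumerate the 10 unordered pairs (i,j) with i<j and classify each by sign(x_j-x_i) * sign(y_j-y_i).
  (1,2):dx=-5,dy=-4->C; (1,3):dx=-4,dy=-6->C; (1,4):dx=-7,dy=-7->C; (1,5):dx=-2,dy=-2->C
  (2,3):dx=+1,dy=-2->D; (2,4):dx=-2,dy=-3->C; (2,5):dx=+3,dy=+2->C; (3,4):dx=-3,dy=-1->C
  (3,5):dx=+2,dy=+4->C; (4,5):dx=+5,dy=+5->C
Step 2: C = 9, D = 1, total pairs = 10.
Step 3: tau = (C - D)/(n(n-1)/2) = (9 - 1)/10 = 0.800000.
Step 4: Exact two-sided p-value (enumerate n! = 120 permutations of y under H0): p = 0.083333.
Step 5: alpha = 0.1. reject H0.

tau_b = 0.8000 (C=9, D=1), p = 0.083333, reject H0.


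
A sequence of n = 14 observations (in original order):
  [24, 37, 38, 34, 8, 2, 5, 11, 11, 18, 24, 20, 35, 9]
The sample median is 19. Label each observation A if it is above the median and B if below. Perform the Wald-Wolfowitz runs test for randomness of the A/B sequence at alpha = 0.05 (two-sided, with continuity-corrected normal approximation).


Step 1: Compute median = 19; label A = above, B = below.
Labels in order: AAAABBBBBBAAAB  (n_A = 7, n_B = 7)
Step 2: Count runs R = 4.
Step 3: Under H0 (random ordering), E[R] = 2*n_A*n_B/(n_A+n_B) + 1 = 2*7*7/14 + 1 = 8.0000.
        Var[R] = 2*n_A*n_B*(2*n_A*n_B - n_A - n_B) / ((n_A+n_B)^2 * (n_A+n_B-1)) = 8232/2548 = 3.2308.
        SD[R] = 1.7974.
Step 4: Continuity-corrected z = (R + 0.5 - E[R]) / SD[R] = (4 + 0.5 - 8.0000) / 1.7974 = -1.9472.
Step 5: Two-sided p-value via normal approximation = 2*(1 - Phi(|z|)) = 0.051508.
Step 6: alpha = 0.05. fail to reject H0.

R = 4, z = -1.9472, p = 0.051508, fail to reject H0.


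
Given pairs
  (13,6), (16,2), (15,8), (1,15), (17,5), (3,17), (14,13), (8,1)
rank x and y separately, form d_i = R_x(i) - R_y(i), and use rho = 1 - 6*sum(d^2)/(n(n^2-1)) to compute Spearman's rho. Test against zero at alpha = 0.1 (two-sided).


Step 1: Rank x and y separately (midranks; no ties here).
rank(x): 13->4, 16->7, 15->6, 1->1, 17->8, 3->2, 14->5, 8->3
rank(y): 6->4, 2->2, 8->5, 15->7, 5->3, 17->8, 13->6, 1->1
Step 2: d_i = R_x(i) - R_y(i); compute d_i^2.
  (4-4)^2=0, (7-2)^2=25, (6-5)^2=1, (1-7)^2=36, (8-3)^2=25, (2-8)^2=36, (5-6)^2=1, (3-1)^2=4
sum(d^2) = 128.
Step 3: rho = 1 - 6*128 / (8*(8^2 - 1)) = 1 - 768/504 = -0.523810.
Step 4: Under H0, t = rho * sqrt((n-2)/(1-rho^2)) = -1.5062 ~ t(6).
Step 5: Two-sided p-value from the t-distribution with 6 df = 0.182721.
Step 6: alpha = 0.1. fail to reject H0.

rho = -0.5238, p = 0.182721, fail to reject H0 at alpha = 0.1.


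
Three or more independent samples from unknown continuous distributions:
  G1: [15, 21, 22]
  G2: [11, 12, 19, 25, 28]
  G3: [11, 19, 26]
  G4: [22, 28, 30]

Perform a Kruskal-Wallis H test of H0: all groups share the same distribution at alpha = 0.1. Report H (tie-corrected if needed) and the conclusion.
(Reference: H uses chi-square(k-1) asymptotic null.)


Step 1: Combine all N = 14 observations and assign midranks.
sorted (value, group, rank): (11,G2,1.5), (11,G3,1.5), (12,G2,3), (15,G1,4), (19,G2,5.5), (19,G3,5.5), (21,G1,7), (22,G1,8.5), (22,G4,8.5), (25,G2,10), (26,G3,11), (28,G2,12.5), (28,G4,12.5), (30,G4,14)
Step 2: Sum ranks within each group.
R_1 = 19.5 (n_1 = 3)
R_2 = 32.5 (n_2 = 5)
R_3 = 18 (n_3 = 3)
R_4 = 35 (n_4 = 3)
Step 3: H = 12/(N(N+1)) * sum(R_i^2/n_i) - 3(N+1)
     = 12/(14*15) * (19.5^2/3 + 32.5^2/5 + 18^2/3 + 35^2/3) - 3*15
     = 0.057143 * 854.333 - 45
     = 3.819048.
Step 4: Ties present; correction factor C = 1 - 24/(14^3 - 14) = 0.991209. Corrected H = 3.819048 / 0.991209 = 3.852919.
Step 5: Under H0, H ~ chi^2(3); p-value = 0.277790.
Step 6: alpha = 0.1. fail to reject H0.

H = 3.8529, df = 3, p = 0.277790, fail to reject H0.


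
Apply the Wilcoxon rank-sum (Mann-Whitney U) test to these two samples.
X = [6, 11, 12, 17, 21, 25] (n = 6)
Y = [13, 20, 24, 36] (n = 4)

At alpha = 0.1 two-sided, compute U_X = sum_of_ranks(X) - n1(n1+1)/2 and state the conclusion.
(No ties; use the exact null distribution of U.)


Step 1: Combine and sort all 10 observations; assign midranks.
sorted (value, group): (6,X), (11,X), (12,X), (13,Y), (17,X), (20,Y), (21,X), (24,Y), (25,X), (36,Y)
ranks: 6->1, 11->2, 12->3, 13->4, 17->5, 20->6, 21->7, 24->8, 25->9, 36->10
Step 2: Rank sum for X: R1 = 1 + 2 + 3 + 5 + 7 + 9 = 27.
Step 3: U_X = R1 - n1(n1+1)/2 = 27 - 6*7/2 = 27 - 21 = 6.
       U_Y = n1*n2 - U_X = 24 - 6 = 18.
Step 4: No ties, so the exact null distribution of U (based on enumerating the C(10,6) = 210 equally likely rank assignments) gives the two-sided p-value.
Step 5: p-value = 0.257143; compare to alpha = 0.1. fail to reject H0.

U_X = 6, p = 0.257143, fail to reject H0 at alpha = 0.1.


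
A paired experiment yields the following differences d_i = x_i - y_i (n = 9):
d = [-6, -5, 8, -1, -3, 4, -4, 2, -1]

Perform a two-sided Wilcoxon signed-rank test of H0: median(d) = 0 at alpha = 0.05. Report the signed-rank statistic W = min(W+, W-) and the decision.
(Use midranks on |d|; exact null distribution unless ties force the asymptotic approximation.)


Step 1: Drop any zero differences (none here) and take |d_i|.
|d| = [6, 5, 8, 1, 3, 4, 4, 2, 1]
Step 2: Midrank |d_i| (ties get averaged ranks).
ranks: |6|->8, |5|->7, |8|->9, |1|->1.5, |3|->4, |4|->5.5, |4|->5.5, |2|->3, |1|->1.5
Step 3: Attach original signs; sum ranks with positive sign and with negative sign.
W+ = 9 + 5.5 + 3 = 17.5
W- = 8 + 7 + 1.5 + 4 + 5.5 + 1.5 = 27.5
(Check: W+ + W- = 45 should equal n(n+1)/2 = 45.)
Step 4: Test statistic W = min(W+, W-) = 17.5.
Step 5: Ties in |d|, so use the tie-corrected normal approximation.
        E[W] = n(n+1)/4 = 9*10/4 = 22.5.
        Tie groups: |d|=1 (t=2), |d|=4 (t=2); sum(t^3 - t) = 12.
        Var[W] = n(n+1)(2n+1)/24 - sum(t^3-t)/48 = 1710/24 - 12/48 = 71.
        z = (W - E[W]) / sqrt(Var[W]) = (17.5 - 22.5) / 8.4261 = -0.5934.
        Two-sided p = 2*Phi(z) = 0.552920.
Step 6: alpha = 0.05. fail to reject H0.

W+ = 17.5, W- = 27.5, W = min = 17.5, p = 0.552920, fail to reject H0.


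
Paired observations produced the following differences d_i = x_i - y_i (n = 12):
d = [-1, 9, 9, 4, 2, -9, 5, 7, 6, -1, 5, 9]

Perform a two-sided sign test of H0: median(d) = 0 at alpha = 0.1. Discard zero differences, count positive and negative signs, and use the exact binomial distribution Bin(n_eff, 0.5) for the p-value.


Step 1: Discard zero differences. Original n = 12; n_eff = number of nonzero differences = 12.
Nonzero differences (with sign): -1, +9, +9, +4, +2, -9, +5, +7, +6, -1, +5, +9
Step 2: Count signs: positive = 9, negative = 3.
Step 3: Under H0: P(positive) = 0.5, so the number of positives S ~ Bin(12, 0.5).
Step 4: Two-sided exact p-value = sum of Bin(12,0.5) probabilities at or below the observed probability = 0.145996.
Step 5: alpha = 0.1. fail to reject H0.

n_eff = 12, pos = 9, neg = 3, p = 0.145996, fail to reject H0.


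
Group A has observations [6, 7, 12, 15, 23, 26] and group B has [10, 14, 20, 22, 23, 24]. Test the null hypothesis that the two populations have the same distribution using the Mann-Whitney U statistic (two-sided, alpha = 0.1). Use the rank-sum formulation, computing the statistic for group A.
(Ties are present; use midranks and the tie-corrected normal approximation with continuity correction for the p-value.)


Step 1: Combine and sort all 12 observations; assign midranks.
sorted (value, group): (6,X), (7,X), (10,Y), (12,X), (14,Y), (15,X), (20,Y), (22,Y), (23,X), (23,Y), (24,Y), (26,X)
ranks: 6->1, 7->2, 10->3, 12->4, 14->5, 15->6, 20->7, 22->8, 23->9.5, 23->9.5, 24->11, 26->12
Step 2: Rank sum for X: R1 = 1 + 2 + 4 + 6 + 9.5 + 12 = 34.5.
Step 3: U_X = R1 - n1(n1+1)/2 = 34.5 - 6*7/2 = 34.5 - 21 = 13.5.
       U_Y = n1*n2 - U_X = 36 - 13.5 = 22.5.
Step 4: Ties are present, so use the tie-corrected normal approximation (with continuity correction) for the p-value.
Step 5: p-value = 0.521110; compare to alpha = 0.1. fail to reject H0.

U_X = 13.5, p = 0.521110, fail to reject H0 at alpha = 0.1.


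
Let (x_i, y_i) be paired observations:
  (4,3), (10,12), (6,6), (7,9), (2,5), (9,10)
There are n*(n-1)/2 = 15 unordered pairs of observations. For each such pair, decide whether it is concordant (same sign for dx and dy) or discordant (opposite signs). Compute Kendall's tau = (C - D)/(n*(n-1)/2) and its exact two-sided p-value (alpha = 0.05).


Step 1: Enumerate the 15 unordered pairs (i,j) with i<j and classify each by sign(x_j-x_i) * sign(y_j-y_i).
  (1,2):dx=+6,dy=+9->C; (1,3):dx=+2,dy=+3->C; (1,4):dx=+3,dy=+6->C; (1,5):dx=-2,dy=+2->D
  (1,6):dx=+5,dy=+7->C; (2,3):dx=-4,dy=-6->C; (2,4):dx=-3,dy=-3->C; (2,5):dx=-8,dy=-7->C
  (2,6):dx=-1,dy=-2->C; (3,4):dx=+1,dy=+3->C; (3,5):dx=-4,dy=-1->C; (3,6):dx=+3,dy=+4->C
  (4,5):dx=-5,dy=-4->C; (4,6):dx=+2,dy=+1->C; (5,6):dx=+7,dy=+5->C
Step 2: C = 14, D = 1, total pairs = 15.
Step 3: tau = (C - D)/(n(n-1)/2) = (14 - 1)/15 = 0.866667.
Step 4: Exact two-sided p-value (enumerate n! = 720 permutations of y under H0): p = 0.016667.
Step 5: alpha = 0.05. reject H0.

tau_b = 0.8667 (C=14, D=1), p = 0.016667, reject H0.


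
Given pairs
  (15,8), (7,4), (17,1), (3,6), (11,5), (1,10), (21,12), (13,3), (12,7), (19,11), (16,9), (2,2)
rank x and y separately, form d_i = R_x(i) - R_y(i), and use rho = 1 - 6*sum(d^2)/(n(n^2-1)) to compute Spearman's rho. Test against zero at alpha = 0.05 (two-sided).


Step 1: Rank x and y separately (midranks; no ties here).
rank(x): 15->8, 7->4, 17->10, 3->3, 11->5, 1->1, 21->12, 13->7, 12->6, 19->11, 16->9, 2->2
rank(y): 8->8, 4->4, 1->1, 6->6, 5->5, 10->10, 12->12, 3->3, 7->7, 11->11, 9->9, 2->2
Step 2: d_i = R_x(i) - R_y(i); compute d_i^2.
  (8-8)^2=0, (4-4)^2=0, (10-1)^2=81, (3-6)^2=9, (5-5)^2=0, (1-10)^2=81, (12-12)^2=0, (7-3)^2=16, (6-7)^2=1, (11-11)^2=0, (9-9)^2=0, (2-2)^2=0
sum(d^2) = 188.
Step 3: rho = 1 - 6*188 / (12*(12^2 - 1)) = 1 - 1128/1716 = 0.342657.
Step 4: Under H0, t = rho * sqrt((n-2)/(1-rho^2)) = 1.1534 ~ t(10).
Step 5: Two-sided p-value from the t-distribution with 10 df = 0.275567.
Step 6: alpha = 0.05. fail to reject H0.

rho = 0.3427, p = 0.275567, fail to reject H0 at alpha = 0.05.


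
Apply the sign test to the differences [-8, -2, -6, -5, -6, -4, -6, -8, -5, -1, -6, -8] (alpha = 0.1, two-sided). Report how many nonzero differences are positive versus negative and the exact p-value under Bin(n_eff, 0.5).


Step 1: Discard zero differences. Original n = 12; n_eff = number of nonzero differences = 12.
Nonzero differences (with sign): -8, -2, -6, -5, -6, -4, -6, -8, -5, -1, -6, -8
Step 2: Count signs: positive = 0, negative = 12.
Step 3: Under H0: P(positive) = 0.5, so the number of positives S ~ Bin(12, 0.5).
Step 4: Two-sided exact p-value = sum of Bin(12,0.5) probabilities at or below the observed probability = 0.000488.
Step 5: alpha = 0.1. reject H0.

n_eff = 12, pos = 0, neg = 12, p = 0.000488, reject H0.


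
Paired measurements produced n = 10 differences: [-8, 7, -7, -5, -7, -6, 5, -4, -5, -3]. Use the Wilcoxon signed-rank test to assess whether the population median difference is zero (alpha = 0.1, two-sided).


Step 1: Drop any zero differences (none here) and take |d_i|.
|d| = [8, 7, 7, 5, 7, 6, 5, 4, 5, 3]
Step 2: Midrank |d_i| (ties get averaged ranks).
ranks: |8|->10, |7|->8, |7|->8, |5|->4, |7|->8, |6|->6, |5|->4, |4|->2, |5|->4, |3|->1
Step 3: Attach original signs; sum ranks with positive sign and with negative sign.
W+ = 8 + 4 = 12
W- = 10 + 8 + 4 + 8 + 6 + 2 + 4 + 1 = 43
(Check: W+ + W- = 55 should equal n(n+1)/2 = 55.)
Step 4: Test statistic W = min(W+, W-) = 12.
Step 5: Ties in |d|, so use the tie-corrected normal approximation.
        E[W] = n(n+1)/4 = 10*11/4 = 27.5.
        Tie groups: |d|=5 (t=3), |d|=7 (t=3); sum(t^3 - t) = 48.
        Var[W] = n(n+1)(2n+1)/24 - sum(t^3-t)/48 = 2310/24 - 48/48 = 95.25.
        z = (W - E[W]) / sqrt(Var[W]) = (12 - 27.5) / 9.7596 = -1.5882.
        Two-sided p = 2*Phi(z) = 0.112246.
Step 6: alpha = 0.1. fail to reject H0.

W+ = 12, W- = 43, W = min = 12, p = 0.112246, fail to reject H0.


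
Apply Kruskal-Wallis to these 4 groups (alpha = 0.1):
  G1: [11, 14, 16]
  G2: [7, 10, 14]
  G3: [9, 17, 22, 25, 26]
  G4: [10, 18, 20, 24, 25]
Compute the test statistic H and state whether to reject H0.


Step 1: Combine all N = 16 observations and assign midranks.
sorted (value, group, rank): (7,G2,1), (9,G3,2), (10,G2,3.5), (10,G4,3.5), (11,G1,5), (14,G1,6.5), (14,G2,6.5), (16,G1,8), (17,G3,9), (18,G4,10), (20,G4,11), (22,G3,12), (24,G4,13), (25,G3,14.5), (25,G4,14.5), (26,G3,16)
Step 2: Sum ranks within each group.
R_1 = 19.5 (n_1 = 3)
R_2 = 11 (n_2 = 3)
R_3 = 53.5 (n_3 = 5)
R_4 = 52 (n_4 = 5)
Step 3: H = 12/(N(N+1)) * sum(R_i^2/n_i) - 3(N+1)
     = 12/(16*17) * (19.5^2/3 + 11^2/3 + 53.5^2/5 + 52^2/5) - 3*17
     = 0.044118 * 1280.33 - 51
     = 5.485294.
Step 4: Ties present; correction factor C = 1 - 18/(16^3 - 16) = 0.995588. Corrected H = 5.485294 / 0.995588 = 5.509601.
Step 5: Under H0, H ~ chi^2(3); p-value = 0.138065.
Step 6: alpha = 0.1. fail to reject H0.

H = 5.5096, df = 3, p = 0.138065, fail to reject H0.


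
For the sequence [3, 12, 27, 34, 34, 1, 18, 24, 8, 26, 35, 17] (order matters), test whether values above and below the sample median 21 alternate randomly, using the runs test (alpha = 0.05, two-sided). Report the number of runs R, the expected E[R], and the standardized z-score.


Step 1: Compute median = 21; label A = above, B = below.
Labels in order: BBAAABBABAAB  (n_A = 6, n_B = 6)
Step 2: Count runs R = 7.
Step 3: Under H0 (random ordering), E[R] = 2*n_A*n_B/(n_A+n_B) + 1 = 2*6*6/12 + 1 = 7.0000.
        Var[R] = 2*n_A*n_B*(2*n_A*n_B - n_A - n_B) / ((n_A+n_B)^2 * (n_A+n_B-1)) = 4320/1584 = 2.7273.
        SD[R] = 1.6514.
Step 4: R = E[R], so z = 0 with no continuity correction.
Step 5: Two-sided p-value via normal approximation = 2*(1 - Phi(|z|)) = 1.000000.
Step 6: alpha = 0.05. fail to reject H0.

R = 7, z = 0.0000, p = 1.000000, fail to reject H0.


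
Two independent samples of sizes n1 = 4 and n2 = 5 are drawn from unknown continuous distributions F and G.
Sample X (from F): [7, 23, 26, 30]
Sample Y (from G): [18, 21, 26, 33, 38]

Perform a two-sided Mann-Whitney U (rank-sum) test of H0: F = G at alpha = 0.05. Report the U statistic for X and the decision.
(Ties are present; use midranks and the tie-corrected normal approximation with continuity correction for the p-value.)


Step 1: Combine and sort all 9 observations; assign midranks.
sorted (value, group): (7,X), (18,Y), (21,Y), (23,X), (26,X), (26,Y), (30,X), (33,Y), (38,Y)
ranks: 7->1, 18->2, 21->3, 23->4, 26->5.5, 26->5.5, 30->7, 33->8, 38->9
Step 2: Rank sum for X: R1 = 1 + 4 + 5.5 + 7 = 17.5.
Step 3: U_X = R1 - n1(n1+1)/2 = 17.5 - 4*5/2 = 17.5 - 10 = 7.5.
       U_Y = n1*n2 - U_X = 20 - 7.5 = 12.5.
Step 4: Ties are present, so use the tie-corrected normal approximation (with continuity correction) for the p-value.
Step 5: p-value = 0.622753; compare to alpha = 0.05. fail to reject H0.

U_X = 7.5, p = 0.622753, fail to reject H0 at alpha = 0.05.
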